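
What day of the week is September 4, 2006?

January 1, 2006 is a Sunday.
Jan 1, 2006 → Feb 1, 2006: 31 days (January has 31).
Feb 1, 2006 → Mar 1, 2006: 28 days (February has 28).
Mar 1, 2006 → Apr 1, 2006: 31 days (March has 31).
Apr 1, 2006 → May 1, 2006: 30 days (April has 30).
May 1, 2006 → Jun 1, 2006: 31 days (May has 31).
Jun 1, 2006 → Jul 1, 2006: 30 days (June has 30).
Jul 1, 2006 → Aug 1, 2006: 31 days (July has 31).
Aug 1, 2006 → Sep 1, 2006: 31 days (August has 31).
Sep 1, 2006 → Sep 4, 2006: 3 days.
Total: 246 days.
246 mod 7 = 1, so Sunday + 1 = Monday.

Monday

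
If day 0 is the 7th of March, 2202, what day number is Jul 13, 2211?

3415

Mar 7, 2202 → Mar 7, 2203: 365 days.
Mar 7, 2203 → Mar 7, 2204: 366 days (Feb 29, 2204 is in that span).
Mar 7, 2204 → Mar 7, 2205: 365 days.
Mar 7, 2205 → Mar 7, 2206: 365 days.
Mar 7, 2206 → Mar 7, 2207: 365 days.
Mar 7, 2207 → Mar 7, 2208: 366 days (Feb 29, 2208 is in that span).
Mar 7, 2208 → Mar 7, 2209: 365 days.
Mar 7, 2209 → Mar 7, 2210: 365 days.
Mar 7, 2210 → Mar 7, 2211: 365 days.
Mar 7, 2211 → Apr 7, 2211: 31 days (March has 31).
Apr 7, 2211 → May 7, 2211: 30 days (April has 30).
May 7, 2211 → Jun 7, 2211: 31 days (May has 31).
Jun 7, 2211 → Jul 7, 2211: 30 days (June has 30).
Jul 7, 2211 → Jul 13, 2211: 6 days.
Total: 3415 days.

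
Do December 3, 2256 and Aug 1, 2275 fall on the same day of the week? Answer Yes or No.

From Dec 3, 2256 to Aug 1, 2275 is 6815 days.
6815 mod 7 = 4, so they are different weekdays.
(Dec 3, 2256 is a Wednesday; Aug 1, 2275 is a Sunday.)

No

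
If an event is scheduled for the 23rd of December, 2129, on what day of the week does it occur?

Friday

Doomsday rule: the anchor day for the 2100s is Sunday. For year 29: 29÷12 = 2 r 5, and 5÷4 = 1, so 2+5+1 = 8.
Sunday + 8 ≡ Monday — that's 2129's doomsday.
In December the doomsday date is Dec 12.
Dec 23 is 11 days after Dec 12; 11 mod 7 = 4, so Monday + 4 = Friday.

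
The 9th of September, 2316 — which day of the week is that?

Doomsday rule: the anchor day for the 2300s is Wednesday. For year 16: 16÷12 = 1 r 4, and 4÷4 = 1, so 1+4+1 = 6.
Wednesday + 6 ≡ Tuesday — that's 2316's doomsday.
In September the doomsday date is Sep 5.
Sep 9 is 4 days after Sep 5; 4 mod 7 = 4, so Tuesday + 4 = Saturday.

Saturday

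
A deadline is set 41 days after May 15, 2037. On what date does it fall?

May has 31 days: +17 → Jun 1, 2037 (24 left).
+24 → Jun 25, 2037.

June 25, 2037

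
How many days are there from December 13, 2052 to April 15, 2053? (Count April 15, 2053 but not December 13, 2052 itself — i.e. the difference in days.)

123

Dec 13, 2052 → Jan 13, 2053: 31 days (December has 31).
Jan 13, 2053 → Feb 13, 2053: 31 days (January has 31).
Feb 13, 2053 → Mar 13, 2053: 28 days (February has 28).
Mar 13, 2053 → Apr 13, 2053: 31 days (March has 31).
Apr 13, 2053 → Apr 15, 2053: 2 days.
Total: 123 days.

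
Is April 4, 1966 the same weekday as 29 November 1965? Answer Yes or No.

From Nov 29, 1965 to Apr 4, 1966 is 126 days.
126 mod 7 = 0, so they are the same weekday.
(Nov 29, 1965 is a Monday; Apr 4, 1966 is a Monday.)

Yes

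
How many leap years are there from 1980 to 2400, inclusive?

103

Multiples of 4 in [1980,2400]: 106.
Of those, multiples of 100: 5 (not leap unless ÷400).
Multiples of 400: 2.
Leap years = 106 − 5 + 2 = 103.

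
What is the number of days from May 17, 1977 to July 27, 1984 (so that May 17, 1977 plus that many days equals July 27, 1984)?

May 17, 1977 → May 17, 1978: 365 days.
May 17, 1978 → May 17, 1979: 365 days.
May 17, 1979 → May 17, 1980: 366 days (Feb 29, 1980 is in that span).
May 17, 1980 → May 17, 1981: 365 days.
May 17, 1981 → May 17, 1982: 365 days.
May 17, 1982 → May 17, 1983: 365 days.
May 17, 1983 → May 17, 1984: 366 days (Feb 29, 1984 is in that span).
May 17, 1984 → Jun 17, 1984: 31 days (May has 31).
Jun 17, 1984 → Jul 17, 1984: 30 days (June has 30).
Jul 17, 1984 → Jul 27, 1984: 10 days.
Total: 2628 days.

2628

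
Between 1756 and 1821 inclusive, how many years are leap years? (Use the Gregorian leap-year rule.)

16

Multiples of 4 in [1756,1821]: 17.
Of those, multiples of 100: 1 (not leap unless ÷400).
Multiples of 400: 0.
Leap years = 17 − 1 + 0 = 16.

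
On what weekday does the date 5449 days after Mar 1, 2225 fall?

Friday

Mar 1, 2225 is a Tuesday.
5449 mod 7 = 3, so 5449 days after a Tuesday is Tuesday + 3 = Friday.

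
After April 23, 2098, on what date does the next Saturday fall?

Apr 23, 2098 is a Wednesday.
From Wednesday to the next Saturday is 3 days.
Apr 23, 2098 + 3 = Apr 26, 2098.

April 26, 2098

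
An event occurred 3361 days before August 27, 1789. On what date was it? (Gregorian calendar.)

June 14, 1780

−365 (one year) → Aug 27, 1788 (2996 left).
−366 (one year; includes Feb 29, 1788) → Aug 27, 1787 (2630 left).
−365 (one year) → Aug 27, 1786 (2265 left).
−365 (one year) → Aug 27, 1785 (1900 left).
−365 (one year) → Aug 27, 1784 (1535 left).
−366 (one year; includes Feb 29, 1784) → Aug 27, 1783 (1169 left).
−365 (one year) → Aug 27, 1782 (804 left).
−365 (one year) → Aug 27, 1781 (439 left).
−365 (one year) → Aug 27, 1780 (74 left).
−27 → Jul 31, 1780 (end of Jul, 31 days; 47 left).
−31 → Jun 30, 1780 (end of Jun, 30 days; 16 left).
−16 → Jun 14, 1780.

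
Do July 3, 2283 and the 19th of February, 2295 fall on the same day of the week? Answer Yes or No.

Yes

From Jul 3, 2283 to Feb 19, 2295 is 4249 days.
4249 mod 7 = 0, so they are the same weekday.
(Jul 3, 2283 is a Tuesday; Feb 19, 2295 is a Tuesday.)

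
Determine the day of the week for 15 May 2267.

Wednesday

Doomsday rule: the anchor day for the 2200s is Friday. For year 67: 67÷12 = 5 r 7, and 7÷4 = 1, so 5+7+1 = 13.
Friday + 13 ≡ Thursday — that's 2267's doomsday.
In May the doomsday date is May 9.
May 15 is 6 days after May 9; 6 mod 7 = 6, so Thursday + 6 = Wednesday.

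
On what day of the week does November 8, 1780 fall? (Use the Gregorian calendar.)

Doomsday rule: the anchor day for the 1700s is Sunday. For year 80: 80÷12 = 6 r 8, and 8÷4 = 2, so 6+8+2 = 16.
Sunday + 16 ≡ Tuesday — that's 1780's doomsday.
In November the doomsday date is Nov 7.
Nov 8 is 1 day after Nov 7; 1 mod 7 = 1, so Tuesday + 1 = Wednesday.

Wednesday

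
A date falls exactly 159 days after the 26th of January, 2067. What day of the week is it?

First find the weekday of Jan 26, 2067. Doomsday rule: the anchor day for the 2000s is Tuesday. For year 67: 67÷12 = 5 r 7, and 7÷4 = 1, so 5+7+1 = 13.
Tuesday + 13 ≡ Monday — that's 2067's doomsday.
In January the doomsday date is Jan 3 (2067 is not a leap year).
Jan 26 is 23 days after Jan 3; 23 mod 7 = 2, so Monday + 2 = Wednesday.
159 mod 7 = 5, so 159 days after a Wednesday is Wednesday + 5 = Monday.

Monday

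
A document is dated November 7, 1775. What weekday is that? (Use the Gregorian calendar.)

Doomsday rule: the anchor day for the 1700s is Sunday. For year 75: 75÷12 = 6 r 3, and 3÷4 = 0, so 6+3+0 = 9.
Sunday + 9 ≡ Tuesday — that's 1775's doomsday.
In November the doomsday date is Nov 7.
Nov 7 is the doomsday itself: Tuesday.

Tuesday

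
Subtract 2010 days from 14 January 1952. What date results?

July 14, 1946

−365 (one year) → Jan 14, 1951 (1645 left).
−365 (one year) → Jan 14, 1950 (1280 left).
−365 (one year) → Jan 14, 1949 (915 left).
−366 (one year; includes Feb 29, 1948) → Jan 14, 1948 (549 left).
−365 (one year) → Jan 14, 1947 (184 left).
−14 → Dec 31, 1946 (end of Dec, 31 days; 170 left).
−31 → Nov 30, 1946 (end of Nov, 30 days; 139 left).
−30 → Oct 31, 1946 (end of Oct, 31 days; 109 left).
−31 → Sep 30, 1946 (end of Sep, 30 days; 78 left).
−30 → Aug 31, 1946 (end of Aug, 31 days; 48 left).
−31 → Jul 31, 1946 (end of Jul, 31 days; 17 left).
−17 → Jul 14, 1946.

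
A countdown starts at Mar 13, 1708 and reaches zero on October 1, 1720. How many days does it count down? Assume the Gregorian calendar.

Mar 13, 1708 → Mar 13, 1709: 365 days.
Mar 13, 1709 → Mar 13, 1710: 365 days.
Mar 13, 1710 → Mar 13, 1711: 365 days.
Mar 13, 1711 → Mar 13, 1712: 366 days (Feb 29, 1712 is in that span).
Mar 13, 1712 → Mar 13, 1713: 365 days.
Mar 13, 1713 → Mar 13, 1714: 365 days.
Mar 13, 1714 → Mar 13, 1715: 365 days.
Mar 13, 1715 → Mar 13, 1716: 366 days (Feb 29, 1716 is in that span).
Mar 13, 1716 → Mar 13, 1717: 365 days.
Mar 13, 1717 → Mar 13, 1718: 365 days.
Mar 13, 1718 → Mar 13, 1719: 365 days.
Mar 13, 1719 → Mar 13, 1720: 366 days (Feb 29, 1720 is in that span).
Mar 13, 1720 → Apr 13, 1720: 31 days (March has 31).
Apr 13, 1720 → May 13, 1720: 30 days (April has 30).
May 13, 1720 → Jun 13, 1720: 31 days (May has 31).
Jun 13, 1720 → Jul 13, 1720: 30 days (June has 30).
Jul 13, 1720 → Aug 13, 1720: 31 days (July has 31).
Aug 13, 1720 → Sep 13, 1720: 31 days (August has 31).
Sep 13, 1720 → Oct 1, 1720: 18 days.
Total: 4585 days.

4585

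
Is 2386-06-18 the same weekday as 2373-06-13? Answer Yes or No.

From Jun 13, 2373 to Jun 18, 2386 is 4753 days.
4753 mod 7 = 0, so they are the same weekday.
(Jun 13, 2373 is a Wednesday; Jun 18, 2386 is a Wednesday.)

Yes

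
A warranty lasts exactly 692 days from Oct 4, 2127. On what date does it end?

August 26, 2129

+366 (one year; includes Feb 29, 2128) → Oct 4, 2128 (326 left).
Oct has 31 days: +28 → Nov 1, 2128 (298 left).
Nov has 30 days: +30 → Dec 1, 2128 (268 left).
Dec has 31 days: +31 → Jan 1, 2129 (237 left).
Jan has 31 days: +31 → Feb 1, 2129 (206 left).
Feb has 28 days: +28 → Mar 1, 2129 (178 left).
Mar has 31 days: +31 → Apr 1, 2129 (147 left).
Apr has 30 days: +30 → May 1, 2129 (117 left).
May has 31 days: +31 → Jun 1, 2129 (86 left).
Jun has 30 days: +30 → Jul 1, 2129 (56 left).
Jul has 31 days: +31 → Aug 1, 2129 (25 left).
+25 → Aug 26, 2129.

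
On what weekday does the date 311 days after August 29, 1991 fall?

First find the weekday of Aug 29, 1991. Doomsday rule: the anchor day for the 1900s is Wednesday. For year 91: 91÷12 = 7 r 7, and 7÷4 = 1, so 7+7+1 = 15.
Wednesday + 15 ≡ Thursday — that's 1991's doomsday.
In August the doomsday date is Aug 8.
Aug 29 is 21 days after Aug 8; 21 mod 7 = 0, so Thursday + 0 = Thursday.
311 mod 7 = 3, so 311 days after a Thursday is Thursday + 3 = Sunday.

Sunday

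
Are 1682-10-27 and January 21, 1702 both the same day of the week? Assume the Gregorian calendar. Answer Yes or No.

No

From Oct 27, 1682 to Jan 21, 1702 is 7025 days.
7025 mod 7 = 4, so they are different weekdays.
(Oct 27, 1682 is a Tuesday; Jan 21, 1702 is a Saturday.)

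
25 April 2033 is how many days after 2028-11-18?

Nov 18, 2028 → Nov 18, 2029: 365 days.
Nov 18, 2029 → Nov 18, 2030: 365 days.
Nov 18, 2030 → Nov 18, 2031: 365 days.
Nov 18, 2031 → Nov 18, 2032: 366 days (Feb 29, 2032 is in that span).
Nov 18, 2032 → Dec 18, 2032: 30 days (November has 30).
Dec 18, 2032 → Jan 18, 2033: 31 days (December has 31).
Jan 18, 2033 → Feb 18, 2033: 31 days (January has 31).
Feb 18, 2033 → Mar 18, 2033: 28 days (February has 28).
Mar 18, 2033 → Apr 18, 2033: 31 days (March has 31).
Apr 18, 2033 → Apr 25, 2033: 7 days.
Total: 1619 days.

1619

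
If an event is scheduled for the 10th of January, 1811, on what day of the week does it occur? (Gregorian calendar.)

Doomsday rule: the anchor day for the 1800s is Friday. For year 11: 11÷12 = 0 r 11, and 11÷4 = 2, so 0+11+2 = 13.
Friday + 13 ≡ Thursday — that's 1811's doomsday.
In January the doomsday date is Jan 3 (1811 is not a leap year).
Jan 10 is 7 days after Jan 3; 7 mod 7 = 0, so Thursday + 0 = Thursday.

Thursday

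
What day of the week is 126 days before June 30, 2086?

First find the weekday of Jun 30, 2086. Doomsday rule: the anchor day for the 2000s is Tuesday. For year 86: 86÷12 = 7 r 2, and 2÷4 = 0, so 7+2+0 = 9.
Tuesday + 9 ≡ Thursday — that's 2086's doomsday.
In June the doomsday date is Jun 6.
Jun 30 is 24 days after Jun 6; 24 mod 7 = 3, so Thursday + 3 = Sunday.
126 mod 7 = 0, so 126 days before a Sunday is Sunday − 0 = Sunday.

Sunday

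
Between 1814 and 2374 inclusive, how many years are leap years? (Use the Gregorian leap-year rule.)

Multiples of 4 in [1814,2374]: 140.
Of those, multiples of 100: 5 (not leap unless ÷400).
Multiples of 400: 1.
Leap years = 140 − 5 + 1 = 136.

136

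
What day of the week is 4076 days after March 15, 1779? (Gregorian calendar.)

Mar 15, 1779 is a Monday.
4076 mod 7 = 2, so 4076 days after a Monday is Monday + 2 = Wednesday.

Wednesday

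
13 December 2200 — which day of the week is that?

Doomsday rule: the anchor day for the 2200s is Friday. For year 00: 0÷12 = 0 r 0, and 0÷4 = 0, so 0+0+0 = 0.
Friday + 0 ≡ Friday — that's 2200's doomsday.
In December the doomsday date is Dec 12.
Dec 13 is 1 day after Dec 12; 1 mod 7 = 1, so Friday + 1 = Saturday.

Saturday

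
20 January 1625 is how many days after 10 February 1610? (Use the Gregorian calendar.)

5458

Feb 10, 1610 → Feb 10, 1611: 365 days.
Feb 10, 1611 → Feb 10, 1612: 365 days.
Feb 10, 1612 → Feb 10, 1613: 366 days (Feb 29, 1612 is in that span).
Feb 10, 1613 → Feb 10, 1614: 365 days.
Feb 10, 1614 → Feb 10, 1615: 365 days.
Feb 10, 1615 → Feb 10, 1616: 365 days.
Feb 10, 1616 → Feb 10, 1617: 366 days (Feb 29, 1616 is in that span).
Feb 10, 1617 → Feb 10, 1618: 365 days.
Feb 10, 1618 → Feb 10, 1619: 365 days.
Feb 10, 1619 → Feb 10, 1620: 365 days.
Feb 10, 1620 → Feb 10, 1621: 366 days (Feb 29, 1620 is in that span).
Feb 10, 1621 → Feb 10, 1622: 365 days.
Feb 10, 1622 → Feb 10, 1623: 365 days.
Feb 10, 1623 → Feb 10, 1624: 365 days.
Feb 10, 1624 → Mar 10, 1624: 29 days (February has 29).
Mar 10, 1624 → Apr 10, 1624: 31 days (March has 31).
Apr 10, 1624 → May 10, 1624: 30 days (April has 30).
May 10, 1624 → Jun 10, 1624: 31 days (May has 31).
Jun 10, 1624 → Jul 10, 1624: 30 days (June has 30).
Jul 10, 1624 → Aug 10, 1624: 31 days (July has 31).
Aug 10, 1624 → Sep 10, 1624: 31 days (August has 31).
Sep 10, 1624 → Oct 10, 1624: 30 days (September has 30).
Oct 10, 1624 → Nov 10, 1624: 31 days (October has 31).
Nov 10, 1624 → Dec 10, 1624: 30 days (November has 30).
Dec 10, 1624 → Jan 10, 1625: 31 days (December has 31).
Jan 10, 1625 → Jan 20, 1625: 10 days.
Total: 5458 days.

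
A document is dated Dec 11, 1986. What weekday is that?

Doomsday rule: the anchor day for the 1900s is Wednesday. For year 86: 86÷12 = 7 r 2, and 2÷4 = 0, so 7+2+0 = 9.
Wednesday + 9 ≡ Friday — that's 1986's doomsday.
In December the doomsday date is Dec 12.
Dec 11 is 1 day before Dec 12; 1 mod 7 = 1, so Friday − 1 = Thursday.

Thursday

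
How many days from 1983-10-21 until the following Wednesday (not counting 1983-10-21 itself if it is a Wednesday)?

5

Oct 21, 1983 is a Friday.
From Friday to the next Wednesday is 5 days.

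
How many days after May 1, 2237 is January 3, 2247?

3534

May 1, 2237 → May 1, 2238: 365 days.
May 1, 2238 → May 1, 2239: 365 days.
May 1, 2239 → May 1, 2240: 366 days (Feb 29, 2240 is in that span).
May 1, 2240 → May 1, 2241: 365 days.
May 1, 2241 → May 1, 2242: 365 days.
May 1, 2242 → May 1, 2243: 365 days.
May 1, 2243 → May 1, 2244: 366 days (Feb 29, 2244 is in that span).
May 1, 2244 → May 1, 2245: 365 days.
May 1, 2245 → May 1, 2246: 365 days.
May 1, 2246 → Jun 1, 2246: 31 days (May has 31).
Jun 1, 2246 → Jul 1, 2246: 30 days (June has 30).
Jul 1, 2246 → Aug 1, 2246: 31 days (July has 31).
Aug 1, 2246 → Sep 1, 2246: 31 days (August has 31).
Sep 1, 2246 → Oct 1, 2246: 30 days (September has 30).
Oct 1, 2246 → Nov 1, 2246: 31 days (October has 31).
Nov 1, 2246 → Dec 1, 2246: 30 days (November has 30).
Dec 1, 2246 → Jan 1, 2247: 31 days (December has 31).
Jan 1, 2247 → Jan 3, 2247: 2 days.
Total: 3534 days.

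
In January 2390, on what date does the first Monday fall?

January 1, 2390 is a Monday.
The first Monday is therefore January 1 (same day).

January 1, 2390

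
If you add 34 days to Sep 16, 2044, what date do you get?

Sep has 30 days: +15 → Oct 1, 2044 (19 left).
+19 → Oct 20, 2044.

October 20, 2044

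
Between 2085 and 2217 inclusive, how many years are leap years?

Multiples of 4 in [2085,2217]: 33.
Of those, multiples of 100: 2 (not leap unless ÷400).
Multiples of 400: 0.
Leap years = 33 − 2 + 0 = 31.

31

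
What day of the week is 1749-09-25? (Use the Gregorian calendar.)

Thursday

Doomsday rule: the anchor day for the 1700s is Sunday. For year 49: 49÷12 = 4 r 1, and 1÷4 = 0, so 4+1+0 = 5.
Sunday + 5 ≡ Friday — that's 1749's doomsday.
In September the doomsday date is Sep 5.
Sep 25 is 20 days after Sep 5; 20 mod 7 = 6, so Friday + 6 = Thursday.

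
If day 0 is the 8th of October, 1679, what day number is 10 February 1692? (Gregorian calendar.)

Oct 8, 1679 → Oct 8, 1680: 366 days (Feb 29, 1680 is in that span).
Oct 8, 1680 → Oct 8, 1681: 365 days.
Oct 8, 1681 → Oct 8, 1682: 365 days.
Oct 8, 1682 → Oct 8, 1683: 365 days.
Oct 8, 1683 → Oct 8, 1684: 366 days (Feb 29, 1684 is in that span).
Oct 8, 1684 → Oct 8, 1685: 365 days.
Oct 8, 1685 → Oct 8, 1686: 365 days.
Oct 8, 1686 → Oct 8, 1687: 365 days.
Oct 8, 1687 → Oct 8, 1688: 366 days (Feb 29, 1688 is in that span).
Oct 8, 1688 → Oct 8, 1689: 365 days.
Oct 8, 1689 → Oct 8, 1690: 365 days.
Oct 8, 1690 → Oct 8, 1691: 365 days.
Oct 8, 1691 → Nov 8, 1691: 31 days (October has 31).
Nov 8, 1691 → Dec 8, 1691: 30 days (November has 30).
Dec 8, 1691 → Jan 8, 1692: 31 days (December has 31).
Jan 8, 1692 → Feb 8, 1692: 31 days (January has 31).
Feb 8, 1692 → Feb 10, 1692: 2 days.
Total: 4508 days.

4508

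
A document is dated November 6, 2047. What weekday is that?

Wednesday

Doomsday rule: the anchor day for the 2000s is Tuesday. For year 47: 47÷12 = 3 r 11, and 11÷4 = 2, so 3+11+2 = 16.
Tuesday + 16 ≡ Thursday — that's 2047's doomsday.
In November the doomsday date is Nov 7.
Nov 6 is 1 day before Nov 7; 1 mod 7 = 1, so Thursday − 1 = Wednesday.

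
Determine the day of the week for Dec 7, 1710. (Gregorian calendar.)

Sunday

Doomsday rule: the anchor day for the 1700s is Sunday. For year 10: 10÷12 = 0 r 10, and 10÷4 = 2, so 0+10+2 = 12.
Sunday + 12 ≡ Friday — that's 1710's doomsday.
In December the doomsday date is Dec 12.
Dec 7 is 5 days before Dec 12; 5 mod 7 = 5, so Friday − 5 = Sunday.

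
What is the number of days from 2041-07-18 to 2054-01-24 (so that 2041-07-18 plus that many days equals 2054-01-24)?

Jul 18, 2041 → Jul 18, 2042: 365 days.
Jul 18, 2042 → Jul 18, 2043: 365 days.
Jul 18, 2043 → Jul 18, 2044: 366 days (Feb 29, 2044 is in that span).
Jul 18, 2044 → Jul 18, 2045: 365 days.
Jul 18, 2045 → Jul 18, 2046: 365 days.
Jul 18, 2046 → Jul 18, 2047: 365 days.
Jul 18, 2047 → Jul 18, 2048: 366 days (Feb 29, 2048 is in that span).
Jul 18, 2048 → Jul 18, 2049: 365 days.
Jul 18, 2049 → Jul 18, 2050: 365 days.
Jul 18, 2050 → Jul 18, 2051: 365 days.
Jul 18, 2051 → Jul 18, 2052: 366 days (Feb 29, 2052 is in that span).
Jul 18, 2052 → Jul 18, 2053: 365 days.
Jul 18, 2053 → Aug 18, 2053: 31 days (July has 31).
Aug 18, 2053 → Sep 18, 2053: 31 days (August has 31).
Sep 18, 2053 → Oct 18, 2053: 30 days (September has 30).
Oct 18, 2053 → Nov 18, 2053: 31 days (October has 31).
Nov 18, 2053 → Dec 18, 2053: 30 days (November has 30).
Dec 18, 2053 → Jan 18, 2054: 31 days (December has 31).
Jan 18, 2054 → Jan 24, 2054: 6 days.
Total: 4573 days.

4573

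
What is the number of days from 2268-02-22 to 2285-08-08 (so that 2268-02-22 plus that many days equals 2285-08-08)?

Feb 22, 2268 → Feb 22, 2269: 366 days (Feb 29, 2268 is in that span).
Feb 22, 2269 → Feb 22, 2270: 365 days.
Feb 22, 2270 → Feb 22, 2271: 365 days.
Feb 22, 2271 → Feb 22, 2272: 365 days.
Feb 22, 2272 → Feb 22, 2273: 366 days (Feb 29, 2272 is in that span).
Feb 22, 2273 → Feb 22, 2274: 365 days.
Feb 22, 2274 → Feb 22, 2275: 365 days.
Feb 22, 2275 → Feb 22, 2276: 365 days.
Feb 22, 2276 → Feb 22, 2277: 366 days (Feb 29, 2276 is in that span).
Feb 22, 2277 → Feb 22, 2278: 365 days.
Feb 22, 2278 → Feb 22, 2279: 365 days.
Feb 22, 2279 → Feb 22, 2280: 365 days.
Feb 22, 2280 → Feb 22, 2281: 366 days (Feb 29, 2280 is in that span).
Feb 22, 2281 → Feb 22, 2282: 365 days.
Feb 22, 2282 → Feb 22, 2283: 365 days.
Feb 22, 2283 → Feb 22, 2284: 365 days.
Feb 22, 2284 → Feb 22, 2285: 366 days (Feb 29, 2284 is in that span).
Feb 22, 2285 → Mar 22, 2285: 28 days (February has 28).
Mar 22, 2285 → Apr 22, 2285: 31 days (March has 31).
Apr 22, 2285 → May 22, 2285: 30 days (April has 30).
May 22, 2285 → Jun 22, 2285: 31 days (May has 31).
Jun 22, 2285 → Jul 22, 2285: 30 days (June has 30).
Jul 22, 2285 → Aug 8, 2285: 17 days.
Total: 6377 days.

6377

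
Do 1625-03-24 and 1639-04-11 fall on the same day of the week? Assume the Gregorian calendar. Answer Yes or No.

Yes

From Mar 24, 1625 to Apr 11, 1639 is 5131 days.
5131 mod 7 = 0, so they are the same weekday.
(Mar 24, 1625 is a Monday; Apr 11, 1639 is a Monday.)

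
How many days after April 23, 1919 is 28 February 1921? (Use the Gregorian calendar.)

Apr 23, 1919 → Apr 23, 1920: 366 days (Feb 29, 1920 is in that span).
Apr 23, 1920 → May 23, 1920: 30 days (April has 30).
May 23, 1920 → Jun 23, 1920: 31 days (May has 31).
Jun 23, 1920 → Jul 23, 1920: 30 days (June has 30).
Jul 23, 1920 → Aug 23, 1920: 31 days (July has 31).
Aug 23, 1920 → Sep 23, 1920: 31 days (August has 31).
Sep 23, 1920 → Oct 23, 1920: 30 days (September has 30).
Oct 23, 1920 → Nov 23, 1920: 31 days (October has 31).
Nov 23, 1920 → Dec 23, 1920: 30 days (November has 30).
Dec 23, 1920 → Jan 23, 1921: 31 days (December has 31).
Jan 23, 1921 → Feb 23, 1921: 31 days (January has 31).
Feb 23, 1921 → Feb 28, 1921: 5 days.
Total: 677 days.

677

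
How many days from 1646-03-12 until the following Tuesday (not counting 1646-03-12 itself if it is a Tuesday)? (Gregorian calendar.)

1

Mar 12, 1646 is a Monday.
From Monday to the next Tuesday is 1 day.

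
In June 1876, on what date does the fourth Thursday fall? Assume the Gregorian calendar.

June 1, 1876 is a Thursday.
The first Thursday is therefore June 1 (same day).
The fourth Thursday is 1 + 3×7 = June 22.

June 22, 1876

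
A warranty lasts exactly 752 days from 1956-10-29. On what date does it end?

+365 (one year) → Oct 29, 1957 (387 left).
Oct has 31 days: +3 → Nov 1, 1957 (384 left).
Nov has 30 days: +30 → Dec 1, 1957 (354 left).
Dec has 31 days: +31 → Jan 1, 1958 (323 left).
Jan has 31 days: +31 → Feb 1, 1958 (292 left).
Feb has 28 days: +28 → Mar 1, 1958 (264 left).
Mar has 31 days: +31 → Apr 1, 1958 (233 left).
Apr has 30 days: +30 → May 1, 1958 (203 left).
May has 31 days: +31 → Jun 1, 1958 (172 left).
Jun has 30 days: +30 → Jul 1, 1958 (142 left).
Jul has 31 days: +31 → Aug 1, 1958 (111 left).
Aug has 31 days: +31 → Sep 1, 1958 (80 left).
Sep has 30 days: +30 → Oct 1, 1958 (50 left).
Oct has 31 days: +31 → Nov 1, 1958 (19 left).
+19 → Nov 20, 1958.

November 20, 1958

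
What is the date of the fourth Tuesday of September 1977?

September 27, 1977

September 1, 1977 is a Thursday.
The first Tuesday is therefore September 6 (5 days later).
The fourth Tuesday is 6 + 3×7 = September 27.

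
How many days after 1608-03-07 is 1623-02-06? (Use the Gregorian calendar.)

5449

Mar 7, 1608 → Mar 7, 1609: 365 days.
Mar 7, 1609 → Mar 7, 1610: 365 days.
Mar 7, 1610 → Mar 7, 1611: 365 days.
Mar 7, 1611 → Mar 7, 1612: 366 days (Feb 29, 1612 is in that span).
Mar 7, 1612 → Mar 7, 1613: 365 days.
Mar 7, 1613 → Mar 7, 1614: 365 days.
Mar 7, 1614 → Mar 7, 1615: 365 days.
Mar 7, 1615 → Mar 7, 1616: 366 days (Feb 29, 1616 is in that span).
Mar 7, 1616 → Mar 7, 1617: 365 days.
Mar 7, 1617 → Mar 7, 1618: 365 days.
Mar 7, 1618 → Mar 7, 1619: 365 days.
Mar 7, 1619 → Mar 7, 1620: 366 days (Feb 29, 1620 is in that span).
Mar 7, 1620 → Mar 7, 1621: 365 days.
Mar 7, 1621 → Mar 7, 1622: 365 days.
Mar 7, 1622 → Apr 7, 1622: 31 days (March has 31).
Apr 7, 1622 → May 7, 1622: 30 days (April has 30).
May 7, 1622 → Jun 7, 1622: 31 days (May has 31).
Jun 7, 1622 → Jul 7, 1622: 30 days (June has 30).
Jul 7, 1622 → Aug 7, 1622: 31 days (July has 31).
Aug 7, 1622 → Sep 7, 1622: 31 days (August has 31).
Sep 7, 1622 → Oct 7, 1622: 30 days (September has 30).
Oct 7, 1622 → Nov 7, 1622: 31 days (October has 31).
Nov 7, 1622 → Dec 7, 1622: 30 days (November has 30).
Dec 7, 1622 → Jan 7, 1623: 31 days (December has 31).
Jan 7, 1623 → Feb 6, 1623: 30 days.
Total: 5449 days.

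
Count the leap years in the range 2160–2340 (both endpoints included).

44

Multiples of 4 in [2160,2340]: 46.
Of those, multiples of 100: 2 (not leap unless ÷400).
Multiples of 400: 0.
Leap years = 46 − 2 + 0 = 44.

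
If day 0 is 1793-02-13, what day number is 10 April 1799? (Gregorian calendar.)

2247

Feb 13, 1793 → Feb 13, 1794: 365 days.
Feb 13, 1794 → Feb 13, 1795: 365 days.
Feb 13, 1795 → Feb 13, 1796: 365 days.
Feb 13, 1796 → Feb 13, 1797: 366 days (Feb 29, 1796 is in that span).
Feb 13, 1797 → Feb 13, 1798: 365 days.
Feb 13, 1798 → Feb 13, 1799: 365 days.
Feb 13, 1799 → Mar 13, 1799: 28 days (February has 28).
Mar 13, 1799 → Apr 10, 1799: 28 days.
Total: 2247 days.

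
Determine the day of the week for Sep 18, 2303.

Doomsday rule: the anchor day for the 2300s is Wednesday. For year 03: 3÷12 = 0 r 3, and 3÷4 = 0, so 0+3+0 = 3.
Wednesday + 3 ≡ Saturday — that's 2303's doomsday.
In September the doomsday date is Sep 5.
Sep 18 is 13 days after Sep 5; 13 mod 7 = 6, so Saturday + 6 = Friday.

Friday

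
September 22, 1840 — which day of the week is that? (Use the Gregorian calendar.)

Doomsday rule: the anchor day for the 1800s is Friday. For year 40: 40÷12 = 3 r 4, and 4÷4 = 1, so 3+4+1 = 8.
Friday + 8 ≡ Saturday — that's 1840's doomsday.
In September the doomsday date is Sep 5.
Sep 22 is 17 days after Sep 5; 17 mod 7 = 3, so Saturday + 3 = Tuesday.

Tuesday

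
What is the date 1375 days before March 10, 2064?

June 4, 2060

−366 (one year; includes Feb 29, 2064) → Mar 10, 2063 (1009 left).
−365 (one year) → Mar 10, 2062 (644 left).
−365 (one year) → Mar 10, 2061 (279 left).
−10 → Feb 28, 2061 (end of Feb, 28 days; 269 left).
−28 → Jan 31, 2061 (end of Jan, 31 days; 241 left).
−31 → Dec 31, 2060 (end of Dec, 31 days; 210 left).
−31 → Nov 30, 2060 (end of Nov, 30 days; 179 left).
−30 → Oct 31, 2060 (end of Oct, 31 days; 149 left).
−31 → Sep 30, 2060 (end of Sep, 30 days; 118 left).
−30 → Aug 31, 2060 (end of Aug, 31 days; 88 left).
−31 → Jul 31, 2060 (end of Jul, 31 days; 57 left).
−31 → Jun 30, 2060 (end of Jun, 30 days; 26 left).
−26 → Jun 4, 2060.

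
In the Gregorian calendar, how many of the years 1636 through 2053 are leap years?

102

Multiples of 4 in [1636,2053]: 105.
Of those, multiples of 100: 4 (not leap unless ÷400).
Multiples of 400: 1.
Leap years = 105 − 4 + 1 = 102.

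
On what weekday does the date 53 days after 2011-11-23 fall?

Sunday

Nov 23, 2011 is a Wednesday.
53 mod 7 = 4, so 53 days after a Wednesday is Wednesday + 4 = Sunday.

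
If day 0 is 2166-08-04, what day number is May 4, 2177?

Aug 4, 2166 → Aug 4, 2167: 365 days.
Aug 4, 2167 → Aug 4, 2168: 366 days (Feb 29, 2168 is in that span).
Aug 4, 2168 → Aug 4, 2169: 365 days.
Aug 4, 2169 → Aug 4, 2170: 365 days.
Aug 4, 2170 → Aug 4, 2171: 365 days.
Aug 4, 2171 → Aug 4, 2172: 366 days (Feb 29, 2172 is in that span).
Aug 4, 2172 → Aug 4, 2173: 365 days.
Aug 4, 2173 → Aug 4, 2174: 365 days.
Aug 4, 2174 → Aug 4, 2175: 365 days.
Aug 4, 2175 → Aug 4, 2176: 366 days (Feb 29, 2176 is in that span).
Aug 4, 2176 → Sep 4, 2176: 31 days (August has 31).
Sep 4, 2176 → Oct 4, 2176: 30 days (September has 30).
Oct 4, 2176 → Nov 4, 2176: 31 days (October has 31).
Nov 4, 2176 → Dec 4, 2176: 30 days (November has 30).
Dec 4, 2176 → Jan 4, 2177: 31 days (December has 31).
Jan 4, 2177 → Feb 4, 2177: 31 days (January has 31).
Feb 4, 2177 → Mar 4, 2177: 28 days (February has 28).
Mar 4, 2177 → Apr 4, 2177: 31 days (March has 31).
Apr 4, 2177 → May 4, 2177: 30 days.
Total: 3926 days.

3926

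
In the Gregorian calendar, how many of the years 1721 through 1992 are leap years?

Multiples of 4 in [1721,1992]: 68.
Of those, multiples of 100: 2 (not leap unless ÷400).
Multiples of 400: 0.
Leap years = 68 − 2 + 0 = 66.

66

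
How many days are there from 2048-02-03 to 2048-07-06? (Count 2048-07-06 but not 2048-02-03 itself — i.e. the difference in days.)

154

Feb 3, 2048 → Mar 3, 2048: 29 days (February has 29).
Mar 3, 2048 → Apr 3, 2048: 31 days (March has 31).
Apr 3, 2048 → May 3, 2048: 30 days (April has 30).
May 3, 2048 → Jun 3, 2048: 31 days (May has 31).
Jun 3, 2048 → Jul 3, 2048: 30 days (June has 30).
Jul 3, 2048 → Jul 6, 2048: 3 days.
Total: 154 days.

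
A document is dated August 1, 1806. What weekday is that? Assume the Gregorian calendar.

Doomsday rule: the anchor day for the 1800s is Friday. For year 06: 6÷12 = 0 r 6, and 6÷4 = 1, so 0+6+1 = 7.
Friday + 7 ≡ Friday — that's 1806's doomsday.
In August the doomsday date is Aug 8.
Aug 1 is 7 days before Aug 8; 7 mod 7 = 0, so Friday − 0 = Friday.

Friday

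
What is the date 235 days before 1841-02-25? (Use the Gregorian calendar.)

July 5, 1840

−25 → Jan 31, 1841 (end of Jan, 31 days; 210 left).
−31 → Dec 31, 1840 (end of Dec, 31 days; 179 left).
−31 → Nov 30, 1840 (end of Nov, 30 days; 148 left).
−30 → Oct 31, 1840 (end of Oct, 31 days; 118 left).
−31 → Sep 30, 1840 (end of Sep, 30 days; 87 left).
−30 → Aug 31, 1840 (end of Aug, 31 days; 57 left).
−31 → Jul 31, 1840 (end of Jul, 31 days; 26 left).
−26 → Jul 5, 1840.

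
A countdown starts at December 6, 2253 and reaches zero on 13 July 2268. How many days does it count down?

Dec 6, 2253 → Dec 6, 2254: 365 days.
Dec 6, 2254 → Dec 6, 2255: 365 days.
Dec 6, 2255 → Dec 6, 2256: 366 days (Feb 29, 2256 is in that span).
Dec 6, 2256 → Dec 6, 2257: 365 days.
Dec 6, 2257 → Dec 6, 2258: 365 days.
Dec 6, 2258 → Dec 6, 2259: 365 days.
Dec 6, 2259 → Dec 6, 2260: 366 days (Feb 29, 2260 is in that span).
Dec 6, 2260 → Dec 6, 2261: 365 days.
Dec 6, 2261 → Dec 6, 2262: 365 days.
Dec 6, 2262 → Dec 6, 2263: 365 days.
Dec 6, 2263 → Dec 6, 2264: 366 days (Feb 29, 2264 is in that span).
Dec 6, 2264 → Dec 6, 2265: 365 days.
Dec 6, 2265 → Dec 6, 2266: 365 days.
Dec 6, 2266 → Dec 6, 2267: 365 days.
Dec 6, 2267 → Jan 6, 2268: 31 days (December has 31).
Jan 6, 2268 → Feb 6, 2268: 31 days (January has 31).
Feb 6, 2268 → Mar 6, 2268: 29 days (February has 29).
Mar 6, 2268 → Apr 6, 2268: 31 days (March has 31).
Apr 6, 2268 → May 6, 2268: 30 days (April has 30).
May 6, 2268 → Jun 6, 2268: 31 days (May has 31).
Jun 6, 2268 → Jul 6, 2268: 30 days (June has 30).
Jul 6, 2268 → Jul 13, 2268: 7 days.
Total: 5333 days.

5333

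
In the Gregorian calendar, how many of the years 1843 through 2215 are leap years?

90

Multiples of 4 in [1843,2215]: 93.
Of those, multiples of 100: 4 (not leap unless ÷400).
Multiples of 400: 1.
Leap years = 93 − 4 + 1 = 90.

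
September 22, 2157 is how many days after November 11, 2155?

Nov 11, 2155 → Nov 11, 2156: 366 days (Feb 29, 2156 is in that span).
Nov 11, 2156 → Dec 11, 2156: 30 days (November has 30).
Dec 11, 2156 → Jan 11, 2157: 31 days (December has 31).
Jan 11, 2157 → Feb 11, 2157: 31 days (January has 31).
Feb 11, 2157 → Mar 11, 2157: 28 days (February has 28).
Mar 11, 2157 → Apr 11, 2157: 31 days (March has 31).
Apr 11, 2157 → May 11, 2157: 30 days (April has 30).
May 11, 2157 → Jun 11, 2157: 31 days (May has 31).
Jun 11, 2157 → Jul 11, 2157: 30 days (June has 30).
Jul 11, 2157 → Aug 11, 2157: 31 days (July has 31).
Aug 11, 2157 → Sep 11, 2157: 31 days (August has 31).
Sep 11, 2157 → Sep 22, 2157: 11 days.
Total: 681 days.

681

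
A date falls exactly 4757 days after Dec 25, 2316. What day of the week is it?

First find the weekday of Dec 25, 2316. Doomsday rule: the anchor day for the 2300s is Wednesday. For year 16: 16÷12 = 1 r 4, and 4÷4 = 1, so 1+4+1 = 6.
Wednesday + 6 ≡ Tuesday — that's 2316's doomsday.
In December the doomsday date is Dec 12.
Dec 25 is 13 days after Dec 12; 13 mod 7 = 6, so Tuesday + 6 = Monday.
4757 mod 7 = 4, so 4757 days after a Monday is Monday + 4 = Friday.

Friday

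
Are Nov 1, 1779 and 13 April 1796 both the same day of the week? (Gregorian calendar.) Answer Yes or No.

From Nov 1, 1779 to Apr 13, 1796 is 6008 days.
6008 mod 7 = 2, so they are different weekdays.
(Nov 1, 1779 is a Monday; Apr 13, 1796 is a Wednesday.)

No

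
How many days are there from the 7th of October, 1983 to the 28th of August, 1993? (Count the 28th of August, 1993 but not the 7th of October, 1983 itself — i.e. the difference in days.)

Oct 7, 1983 → Oct 7, 1984: 366 days (Feb 29, 1984 is in that span).
Oct 7, 1984 → Oct 7, 1985: 365 days.
Oct 7, 1985 → Oct 7, 1986: 365 days.
Oct 7, 1986 → Oct 7, 1987: 365 days.
Oct 7, 1987 → Oct 7, 1988: 366 days (Feb 29, 1988 is in that span).
Oct 7, 1988 → Oct 7, 1989: 365 days.
Oct 7, 1989 → Oct 7, 1990: 365 days.
Oct 7, 1990 → Oct 7, 1991: 365 days.
Oct 7, 1991 → Oct 7, 1992: 366 days (Feb 29, 1992 is in that span).
Oct 7, 1992 → Nov 7, 1992: 31 days (October has 31).
Nov 7, 1992 → Dec 7, 1992: 30 days (November has 30).
Dec 7, 1992 → Jan 7, 1993: 31 days (December has 31).
Jan 7, 1993 → Feb 7, 1993: 31 days (January has 31).
Feb 7, 1993 → Mar 7, 1993: 28 days (February has 28).
Mar 7, 1993 → Apr 7, 1993: 31 days (March has 31).
Apr 7, 1993 → May 7, 1993: 30 days (April has 30).
May 7, 1993 → Jun 7, 1993: 31 days (May has 31).
Jun 7, 1993 → Jul 7, 1993: 30 days (June has 30).
Jul 7, 1993 → Aug 7, 1993: 31 days (July has 31).
Aug 7, 1993 → Aug 28, 1993: 21 days.
Total: 3613 days.

3613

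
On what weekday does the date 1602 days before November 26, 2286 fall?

Saturday

Nov 26, 2286 is a Friday.
1602 mod 7 = 6, so 1602 days before a Friday is Friday − 6 = Saturday.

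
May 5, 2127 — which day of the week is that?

Monday

Doomsday rule: the anchor day for the 2100s is Sunday. For year 27: 27÷12 = 2 r 3, and 3÷4 = 0, so 2+3+0 = 5.
Sunday + 5 ≡ Friday — that's 2127's doomsday.
In May the doomsday date is May 9.
May 5 is 4 days before May 9; 4 mod 7 = 4, so Friday − 4 = Monday.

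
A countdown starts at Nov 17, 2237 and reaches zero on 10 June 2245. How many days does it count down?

Nov 17, 2237 → Nov 17, 2238: 365 days.
Nov 17, 2238 → Nov 17, 2239: 365 days.
Nov 17, 2239 → Nov 17, 2240: 366 days (Feb 29, 2240 is in that span).
Nov 17, 2240 → Nov 17, 2241: 365 days.
Nov 17, 2241 → Nov 17, 2242: 365 days.
Nov 17, 2242 → Nov 17, 2243: 365 days.
Nov 17, 2243 → Nov 17, 2244: 366 days (Feb 29, 2244 is in that span).
Nov 17, 2244 → Dec 17, 2244: 30 days (November has 30).
Dec 17, 2244 → Jan 17, 2245: 31 days (December has 31).
Jan 17, 2245 → Feb 17, 2245: 31 days (January has 31).
Feb 17, 2245 → Mar 17, 2245: 28 days (February has 28).
Mar 17, 2245 → Apr 17, 2245: 31 days (March has 31).
Apr 17, 2245 → May 17, 2245: 30 days (April has 30).
May 17, 2245 → Jun 10, 2245: 24 days.
Total: 2762 days.

2762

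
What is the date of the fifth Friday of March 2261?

March 1, 2261 is a Friday.
The first Friday is therefore March 1 (same day).
The fifth Friday is 1 + 4×7 = March 29.

March 29, 2261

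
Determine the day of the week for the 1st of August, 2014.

January 1, 2014 is a Wednesday.
Jan 1, 2014 → Feb 1, 2014: 31 days (January has 31).
Feb 1, 2014 → Mar 1, 2014: 28 days (February has 28).
Mar 1, 2014 → Apr 1, 2014: 31 days (March has 31).
Apr 1, 2014 → May 1, 2014: 30 days (April has 30).
May 1, 2014 → Jun 1, 2014: 31 days (May has 31).
Jun 1, 2014 → Jul 1, 2014: 30 days (June has 30).
Jul 1, 2014 → Aug 1, 2014: 31 days.
Total: 212 days.
212 mod 7 = 2, so Wednesday + 2 = Friday.

Friday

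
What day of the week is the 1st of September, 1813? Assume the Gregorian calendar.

Doomsday rule: the anchor day for the 1800s is Friday. For year 13: 13÷12 = 1 r 1, and 1÷4 = 0, so 1+1+0 = 2.
Friday + 2 ≡ Sunday — that's 1813's doomsday.
In September the doomsday date is Sep 5.
Sep 1 is 4 days before Sep 5; 4 mod 7 = 4, so Sunday − 4 = Wednesday.

Wednesday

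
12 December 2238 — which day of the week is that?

Wednesday

January 1, 2238 is a Monday.
Jan 1, 2238 → Feb 1, 2238: 31 days (January has 31).
Feb 1, 2238 → Mar 1, 2238: 28 days (February has 28).
Mar 1, 2238 → Apr 1, 2238: 31 days (March has 31).
Apr 1, 2238 → May 1, 2238: 30 days (April has 30).
May 1, 2238 → Jun 1, 2238: 31 days (May has 31).
Jun 1, 2238 → Jul 1, 2238: 30 days (June has 30).
Jul 1, 2238 → Aug 1, 2238: 31 days (July has 31).
Aug 1, 2238 → Sep 1, 2238: 31 days (August has 31).
Sep 1, 2238 → Oct 1, 2238: 30 days (September has 30).
Oct 1, 2238 → Nov 1, 2238: 31 days (October has 31).
Nov 1, 2238 → Dec 1, 2238: 30 days (November has 30).
Dec 1, 2238 → Dec 12, 2238: 11 days.
Total: 345 days.
345 mod 7 = 2, so Monday + 2 = Wednesday.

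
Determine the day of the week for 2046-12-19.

Doomsday rule: the anchor day for the 2000s is Tuesday. For year 46: 46÷12 = 3 r 10, and 10÷4 = 2, so 3+10+2 = 15.
Tuesday + 15 ≡ Wednesday — that's 2046's doomsday.
In December the doomsday date is Dec 12.
Dec 19 is 7 days after Dec 12; 7 mod 7 = 0, so Wednesday + 0 = Wednesday.

Wednesday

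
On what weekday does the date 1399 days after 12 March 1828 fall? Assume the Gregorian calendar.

Mar 12, 1828 is a Wednesday.
1399 mod 7 = 6, so 1399 days after a Wednesday is Wednesday + 6 = Tuesday.

Tuesday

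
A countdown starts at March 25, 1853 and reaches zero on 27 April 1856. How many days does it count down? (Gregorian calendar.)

1129

Mar 25, 1853 → Mar 25, 1854: 365 days.
Mar 25, 1854 → Mar 25, 1855: 365 days.
Mar 25, 1855 → Apr 25, 1855: 31 days (March has 31).
Apr 25, 1855 → May 25, 1855: 30 days (April has 30).
May 25, 1855 → Jun 25, 1855: 31 days (May has 31).
Jun 25, 1855 → Jul 25, 1855: 30 days (June has 30).
Jul 25, 1855 → Aug 25, 1855: 31 days (July has 31).
Aug 25, 1855 → Sep 25, 1855: 31 days (August has 31).
Sep 25, 1855 → Oct 25, 1855: 30 days (September has 30).
Oct 25, 1855 → Nov 25, 1855: 31 days (October has 31).
Nov 25, 1855 → Dec 25, 1855: 30 days (November has 30).
Dec 25, 1855 → Jan 25, 1856: 31 days (December has 31).
Jan 25, 1856 → Feb 25, 1856: 31 days (January has 31).
Feb 25, 1856 → Mar 25, 1856: 29 days (February has 29).
Mar 25, 1856 → Apr 25, 1856: 31 days (March has 31).
Apr 25, 1856 → Apr 27, 1856: 2 days.
Total: 1129 days.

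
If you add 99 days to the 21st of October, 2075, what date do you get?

Oct has 31 days: +11 → Nov 1, 2075 (88 left).
Nov has 30 days: +30 → Dec 1, 2075 (58 left).
Dec has 31 days: +31 → Jan 1, 2076 (27 left).
+27 → Jan 28, 2076.

January 28, 2076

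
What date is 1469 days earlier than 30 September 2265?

September 22, 2261

−365 (one year) → Sep 30, 2264 (1104 left).
−366 (one year; includes Feb 29, 2264) → Sep 30, 2263 (738 left).
−365 (one year) → Sep 30, 2262 (373 left).
−30 → Aug 31, 2262 (end of Aug, 31 days; 343 left).
−31 → Jul 31, 2262 (end of Jul, 31 days; 312 left).
−31 → Jun 30, 2262 (end of Jun, 30 days; 281 left).
−30 → May 31, 2262 (end of May, 31 days; 251 left).
−31 → Apr 30, 2262 (end of Apr, 30 days; 220 left).
−30 → Mar 31, 2262 (end of Mar, 31 days; 190 left).
−31 → Feb 28, 2262 (end of Feb, 28 days; 159 left).
−28 → Jan 31, 2262 (end of Jan, 31 days; 131 left).
−31 → Dec 31, 2261 (end of Dec, 31 days; 100 left).
−31 → Nov 30, 2261 (end of Nov, 30 days; 69 left).
−30 → Oct 31, 2261 (end of Oct, 31 days; 39 left).
−31 → Sep 30, 2261 (end of Sep, 30 days; 8 left).
−8 → Sep 22, 2261.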